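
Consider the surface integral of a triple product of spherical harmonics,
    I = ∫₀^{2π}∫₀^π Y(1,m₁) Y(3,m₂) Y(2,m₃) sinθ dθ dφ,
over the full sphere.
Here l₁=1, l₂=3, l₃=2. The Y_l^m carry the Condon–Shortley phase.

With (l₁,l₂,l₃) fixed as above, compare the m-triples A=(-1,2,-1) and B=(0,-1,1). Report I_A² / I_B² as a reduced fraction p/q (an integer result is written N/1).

l's match ⇒ only the (l;m) 3-j factors differ between A and B.
A: triangle coeff Δ(1,3,2) = 1/105; Σ_t [2,2]: t=2:+1/12 = 1/12; (3j)²=2/21 [(1 3 2; -1 2 -1)], sign=-1
B: triangle coeff Δ(1,3,2) = 1/105; Σ_t [1,1]: t=1:−1/6 = -1/6; (3j)²=8/105 [(1 3 2; 0 -1 1)], sign=+1
I_A²/I_B² = (2/21)/(8/105) = 5/4

5/4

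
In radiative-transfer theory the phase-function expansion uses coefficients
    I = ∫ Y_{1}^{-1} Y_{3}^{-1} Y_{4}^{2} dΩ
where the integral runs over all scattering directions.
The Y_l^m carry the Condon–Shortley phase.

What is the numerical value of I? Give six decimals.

0.238414

m-sum 0 ✓  L=8 even ✓  2≤4≤4 ✓
Π(2lᵢ+1) = 3×7×9 = 189
triangle coeff Δ(1,3,4) = 1/252
Σ_t [0,0]: t=0:+1/36 = 1/36
(3j)²=4/63 [(1 3 4; 0 0 0)], sign=+1
Σ_t [0,0]: t=0:+1/96 = 1/96
(3j)²=5/84 [(1 3 4; -1 -1 2)], sign=+1
⇒ 4πI² = 5/7
I = (+1)√(5/7/(4π)) = 0.23841361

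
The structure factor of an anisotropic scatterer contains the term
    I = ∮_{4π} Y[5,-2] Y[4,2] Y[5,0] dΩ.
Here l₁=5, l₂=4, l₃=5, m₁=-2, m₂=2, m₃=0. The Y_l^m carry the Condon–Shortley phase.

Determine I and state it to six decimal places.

-0.099440

m-sum 0 ✓  L=14 even ✓  1≤5≤9 ✓
Π(2lᵢ+1) = 11×9×11 = 1089
triangle coeff Δ(5,4,5) = 1/3153150
Σ_t [0,4]: t=0:+1/69120 t=1:−1/1728 t=2:+1/576 t=3:−1/1728 t=4:+1/69120 = 7/11520
(3j)²=2/143 [(5 4 5; 0 0 0)], sign=-1
Σ_t [2,4]: t=2:+1/11520 t=3:−1/1728 t=4:+1/3456 = -7/34560
(3j)²=7/858 [(5 4 5; -2 2 0)], sign=+1
⇒ 4πI² = 21/169
I = (-1)√(21/169/(4π)) = -0.09944006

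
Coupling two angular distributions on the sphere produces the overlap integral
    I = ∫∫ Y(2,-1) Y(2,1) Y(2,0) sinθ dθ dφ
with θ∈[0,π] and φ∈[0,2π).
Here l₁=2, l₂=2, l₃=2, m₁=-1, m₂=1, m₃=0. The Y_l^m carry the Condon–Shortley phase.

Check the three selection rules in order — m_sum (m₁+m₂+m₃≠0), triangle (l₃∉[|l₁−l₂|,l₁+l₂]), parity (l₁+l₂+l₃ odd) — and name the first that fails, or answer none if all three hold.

none

m₁+m₂+m₃ = -1 + 1 + 0 = 0  ✓
triangle: |2−2|=0 ≤ l₃=2 ≤ 2+2=4  ✓
parity: l₁+l₂+l₃ = 6 is even  ✓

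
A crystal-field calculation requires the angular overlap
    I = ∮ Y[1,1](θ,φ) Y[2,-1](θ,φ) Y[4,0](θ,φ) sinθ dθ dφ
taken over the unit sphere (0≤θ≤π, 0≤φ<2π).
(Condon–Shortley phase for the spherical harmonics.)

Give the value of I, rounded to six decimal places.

0.000000

triangle: need 1≤l₃≤3, have 4; I=0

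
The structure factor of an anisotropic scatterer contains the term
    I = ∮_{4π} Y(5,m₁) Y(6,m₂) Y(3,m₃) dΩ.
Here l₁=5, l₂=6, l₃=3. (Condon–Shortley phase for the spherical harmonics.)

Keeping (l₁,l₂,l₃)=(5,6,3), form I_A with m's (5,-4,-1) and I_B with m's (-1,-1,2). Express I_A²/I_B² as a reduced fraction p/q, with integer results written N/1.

Shared (l₁,l₂,l₃)=(5,6,3): N and (l;000)² cancel in I_A²/I_B².
A: Δ = 8!·2!·4!/15! = 1/675675; Racah Σ t=0..0: t=0:+1/322560 = 1/322560; ⇒ 3j(5 6 3; 5 -4 -1)² = 18/1001, sgn +1
B: Δ = 8!·2!·4!/15! = 1/675675; Racah Σ t=4..5: t=4:+1/6912 t=5:−1/17280 = 1/11520; ⇒ 3j(5 6 3; -1 -1 2)² = 2/143, sgn -1
I_A²/I_B² = (18/1001)/(2/143) = 9/7

9/7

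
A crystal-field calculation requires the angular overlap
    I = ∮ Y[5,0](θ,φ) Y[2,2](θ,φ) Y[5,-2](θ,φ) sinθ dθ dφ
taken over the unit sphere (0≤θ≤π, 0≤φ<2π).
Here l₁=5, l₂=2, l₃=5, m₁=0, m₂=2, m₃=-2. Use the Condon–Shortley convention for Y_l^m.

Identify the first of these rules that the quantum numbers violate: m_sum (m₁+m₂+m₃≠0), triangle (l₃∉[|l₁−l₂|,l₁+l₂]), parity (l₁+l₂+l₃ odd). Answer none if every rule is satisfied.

none

azimuthal sum: 0 + 2 − 2 = 0  ✓
3 ≤ 5 ≤ 7 (triangle on l)  ✓
L = 5 + 2 + 5 = 12 (even)  ✓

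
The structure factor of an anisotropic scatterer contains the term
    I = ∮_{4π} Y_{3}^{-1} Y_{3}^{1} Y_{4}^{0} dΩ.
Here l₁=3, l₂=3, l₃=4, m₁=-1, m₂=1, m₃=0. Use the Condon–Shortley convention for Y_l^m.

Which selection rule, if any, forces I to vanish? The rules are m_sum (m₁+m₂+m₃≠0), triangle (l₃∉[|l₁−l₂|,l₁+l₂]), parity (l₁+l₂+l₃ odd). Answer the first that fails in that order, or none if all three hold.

m₁+m₂+m₃ = -1 + 1 + 0 = 0  ✓
triangle: |3−3|=0 ≤ l₃=4 ≤ 3+3=6  ✓
parity: l₁+l₂+l₃ = 10 is even  ✓

none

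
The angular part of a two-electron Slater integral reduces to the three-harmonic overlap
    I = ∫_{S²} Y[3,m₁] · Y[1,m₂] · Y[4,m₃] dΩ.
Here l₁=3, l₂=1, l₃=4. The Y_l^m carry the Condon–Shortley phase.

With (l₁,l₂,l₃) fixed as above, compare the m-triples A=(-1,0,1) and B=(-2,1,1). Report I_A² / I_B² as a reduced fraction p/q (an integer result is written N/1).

5/1

Same 3,1,4: normalisation and zero-m 3j drop out of the ratio.
A: Δ: 0! 6! 2! / 9! → 1/252; sum: t=0:+1/48 = 1/48; 3j²(3 1 4; -1 0 1) = Δ·Π!·Σ² = 5/84  (sign -1)
B: Δ: 0! 6! 2! / 9! → 1/252; sum: t=0:+1/240 = 1/240; 3j²(3 1 4; -2 1 1) = Δ·Π!·Σ² = 1/84  (sign -1)
I_A²/I_B² = (5/84)/(1/84) = 5/1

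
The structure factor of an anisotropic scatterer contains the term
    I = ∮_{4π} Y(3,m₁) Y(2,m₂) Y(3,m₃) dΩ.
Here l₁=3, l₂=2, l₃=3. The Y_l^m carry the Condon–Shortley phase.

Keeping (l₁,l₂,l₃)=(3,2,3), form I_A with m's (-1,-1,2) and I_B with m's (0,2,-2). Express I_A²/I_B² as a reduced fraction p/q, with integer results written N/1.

3/4

Same 3,2,3: normalisation and zero-m 3j drop out of the ratio.
A: Δ: 2! 4! 2! / 9! → 1/3780; sum: t=0:+1/48 t=1:−1/12 = -1/16; 3j²(3 2 3; -1 -1 2) = Δ·Π!·Σ² = 1/28  (sign +1)
B: Δ: 2! 4! 2! / 9! → 1/3780; sum: t=2:+1/24 = 1/24; 3j²(3 2 3; 0 2 -2) = Δ·Π!·Σ² = 1/21  (sign -1)
I_A²/I_B² = (1/28)/(1/21) = 3/4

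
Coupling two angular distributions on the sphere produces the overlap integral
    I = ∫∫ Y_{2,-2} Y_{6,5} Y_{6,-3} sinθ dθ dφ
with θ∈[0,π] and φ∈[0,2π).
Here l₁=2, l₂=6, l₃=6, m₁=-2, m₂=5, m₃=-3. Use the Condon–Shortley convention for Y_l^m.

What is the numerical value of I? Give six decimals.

0.120286

m-sum 0 ✓  L=14 even ✓  4≤6≤8 ✓
Π(2lᵢ+1) = 5×13×13 = 845
triangle coeff Δ(2,6,6) = 1/90090
Σ_t [0,2]: t=0:+1/69120 t=1:−1/14400 t=2:+1/69120 = -7/172800
(3j)²=14/715 [(2 6 6; 0 0 0)], sign=-1
Σ_t [2,2]: t=2:+1/1451520 = 1/1451520
(3j)²=1/91 [(2 6 6; -2 5 -3)], sign=-1
⇒ 4πI² = 2/11
I = (+1)√(2/11/(4π)) = 0.12028562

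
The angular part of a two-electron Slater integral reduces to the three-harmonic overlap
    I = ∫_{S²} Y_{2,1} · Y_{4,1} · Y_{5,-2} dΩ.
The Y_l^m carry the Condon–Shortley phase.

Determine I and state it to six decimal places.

0.000000

L=11 odd ⇒ parity kills the (l;000) factor ⇒ I = 0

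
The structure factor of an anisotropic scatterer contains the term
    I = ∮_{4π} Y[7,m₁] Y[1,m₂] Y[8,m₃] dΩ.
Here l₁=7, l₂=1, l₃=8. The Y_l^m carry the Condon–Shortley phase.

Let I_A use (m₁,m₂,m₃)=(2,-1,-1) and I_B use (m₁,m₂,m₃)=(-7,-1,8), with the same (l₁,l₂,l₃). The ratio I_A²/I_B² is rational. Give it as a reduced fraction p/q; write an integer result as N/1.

7/40

Same 7,1,8: normalisation and zero-m 3j drop out of the ratio.
A: Δ: 0! 14! 2! / 17! → 1/2040; sum: t=0:+1/87091200 = 1/87091200; 3j²(7 1 8; 2 -1 -1) = Δ·Π!·Σ² = 7/680  (sign -1)
B: Δ: 0! 14! 2! / 17! → 1/2040; sum: t=0:+1/174356582400 = 1/174356582400; 3j²(7 1 8; -7 -1 8) = Δ·Π!·Σ² = 1/17  (sign +1)
I_A²/I_B² = (7/680)/(1/17) = 7/40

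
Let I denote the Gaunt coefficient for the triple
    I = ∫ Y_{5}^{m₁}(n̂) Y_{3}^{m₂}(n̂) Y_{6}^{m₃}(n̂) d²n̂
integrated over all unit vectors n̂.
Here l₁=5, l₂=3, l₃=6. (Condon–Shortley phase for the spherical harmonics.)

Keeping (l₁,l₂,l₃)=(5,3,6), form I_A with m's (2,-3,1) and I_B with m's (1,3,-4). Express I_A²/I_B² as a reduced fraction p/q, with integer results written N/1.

Same 5,3,6: normalisation and zero-m 3j drop out of the ratio.
A: Δ: 2! 8! 4! / 15! → 1/675675; sum: t=0:+1/34560 = 1/34560; 3j²(5 3 6; 2 -3 1) = Δ·Π!·Σ² = 7/429  (sign -1)
B: Δ: 2! 8! 4! / 15! → 1/675675; sum: t=2:+1/69120 = 1/69120; 3j²(5 3 6; 1 3 -4) = Δ·Π!·Σ² = 4/143  (sign +1)
I_A²/I_B² = (7/429)/(4/143) = 7/12

7/12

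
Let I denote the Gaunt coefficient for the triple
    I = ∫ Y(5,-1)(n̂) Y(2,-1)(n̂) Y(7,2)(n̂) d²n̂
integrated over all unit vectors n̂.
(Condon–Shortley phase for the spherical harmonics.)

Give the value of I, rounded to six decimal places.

Rules hold: Σm=0, L=14 even, 3≤7≤7.
N = 11·5·15 = 825
Δ = 0!·10!·4!/15! = 1/15015
Racah Σ t=0..0: t=0:+1/57600 = 1/57600
⇒ 3j(5 2 7; 0 0 0)² = 21/715, sgn -1
Racah Σ t=0..0: t=0:+1/103680 = 1/103680
⇒ 3j(5 2 7; -1 -1 2)² = 4/143, sgn -1
4πI² = N·(3j₀)²·(3jₘ)² = 1260/1859
I = +1·√(0.677784/4π) = 0.23224194

0.232242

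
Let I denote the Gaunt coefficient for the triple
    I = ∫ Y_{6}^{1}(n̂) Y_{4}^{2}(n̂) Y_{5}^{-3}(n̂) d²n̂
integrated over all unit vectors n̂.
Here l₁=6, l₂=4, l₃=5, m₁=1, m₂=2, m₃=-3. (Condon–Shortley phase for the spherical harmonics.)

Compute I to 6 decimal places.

0.000000

L=15 odd ⇒ parity kills the (l;000) factor ⇒ I = 0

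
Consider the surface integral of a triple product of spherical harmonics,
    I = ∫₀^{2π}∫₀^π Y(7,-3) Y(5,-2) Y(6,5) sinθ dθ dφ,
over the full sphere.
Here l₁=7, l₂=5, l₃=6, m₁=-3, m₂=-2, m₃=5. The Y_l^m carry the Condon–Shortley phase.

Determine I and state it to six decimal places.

Rules hold: Σm=0, L=18 even, 2≤6≤12.
N = 15·11·13 = 2145
Δ = 6!·8!·4!/19! = 1/174594420
Racah Σ t=1..5: t=1:−1/4147200 t=2:+1/207360 t=3:−1/82944 t=4:+1/207360 t=5:−1/4147200 = -1/345600
⇒ 3j(7 5 6; 0 0 0)² = 420/46189, sgn -1
Racah Σ t=2..3: t=2:+1/11612160 t=3:−1/4354560 = -1/6967296
⇒ 3j(7 5 6; -3 -2 5)² = 625/50388, sgn +1
4πI² = N·(3j₀)²·(3jₘ)² = 328125/1356277
I = -1·√(0.241931/4π) = -0.13875241

-0.138752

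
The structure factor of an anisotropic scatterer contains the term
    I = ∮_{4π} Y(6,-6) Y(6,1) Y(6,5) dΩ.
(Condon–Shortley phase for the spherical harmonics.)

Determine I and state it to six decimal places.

Checks pass: Σm=0; 18 even; l₃=6∈[0,12].
(2·6+1)(2·6+1)(2·6+1) = 2197
Δ: 6! 6! 6! / 19! → 1/325909584
sum: t=0:+1/373248000 t=1:−1/1728000 t=2:+1/110592 t=3:−1/46656 t=4:+1/110592 t=5:−1/1728000 t=6:+1/373248000 = -7/1555200
3j²(6 6 6; 0 0 0) = Δ·Π!·Σ² = 400/46189  (sign -1)
sum: t=6:+1/62208000 = 1/62208000
3j²(6 6 6; -6 1 5) = Δ·Π!·Σ² = 77/8398  (sign -1)
combine: 4πI² = 2197·400/46189·77/8398 = 18200/104329
take √, sign +1: I = 0.11782250

0.117823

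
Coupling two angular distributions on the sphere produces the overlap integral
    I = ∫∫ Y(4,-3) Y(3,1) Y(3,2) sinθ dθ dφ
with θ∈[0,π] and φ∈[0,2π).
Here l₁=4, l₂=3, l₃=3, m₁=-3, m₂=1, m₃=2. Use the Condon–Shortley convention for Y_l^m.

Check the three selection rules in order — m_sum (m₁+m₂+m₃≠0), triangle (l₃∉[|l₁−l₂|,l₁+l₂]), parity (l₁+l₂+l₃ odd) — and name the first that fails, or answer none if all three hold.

none

azimuthal sum: -3 + 1 + 2 = 0  ✓
1 ≤ 3 ≤ 7 (triangle on l)  ✓
L = 4 + 3 + 3 = 10 (even)  ✓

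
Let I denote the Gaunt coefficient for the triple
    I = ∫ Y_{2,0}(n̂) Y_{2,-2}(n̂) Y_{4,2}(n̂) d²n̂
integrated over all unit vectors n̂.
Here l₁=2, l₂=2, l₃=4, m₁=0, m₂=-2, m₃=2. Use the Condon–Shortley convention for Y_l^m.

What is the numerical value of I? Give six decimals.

0.156078

m-sum 0 ✓  L=8 even ✓  0≤4≤4 ✓
Π(2lᵢ+1) = 5×5×9 = 225
triangle coeff Δ(2,2,4) = 1/630
Σ_t [0,0]: t=0:+1/16 = 1/16
(3j)²=2/35 [(2 2 4; 0 0 0)], sign=+1
Σ_t [0,0]: t=0:+1/96 = 1/96
(3j)²=1/42 [(2 2 4; 0 -2 2)], sign=+1
⇒ 4πI² = 15/49
I = (+1)√(15/49/(4π)) = 0.15607835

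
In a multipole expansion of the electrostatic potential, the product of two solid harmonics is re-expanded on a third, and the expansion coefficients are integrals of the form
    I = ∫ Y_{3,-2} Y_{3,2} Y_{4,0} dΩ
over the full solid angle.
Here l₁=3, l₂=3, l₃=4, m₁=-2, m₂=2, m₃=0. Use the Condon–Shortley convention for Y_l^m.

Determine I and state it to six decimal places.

Rules hold: Σm=0, L=10 even, 0≤4≤6.
N = 7·7·9 = 441
Δ = 2!·4!·4!/11! = 1/34650
Racah Σ t=0..2: t=0:+1/72 t=1:−1/16 t=2:+1/72 = -5/144
⇒ 3j(3 3 4; 0 0 0)² = 2/77, sgn -1
Racah Σ t=1..2: t=1:−1/576 t=2:+1/72 = 7/576
⇒ 3j(3 3 4; -2 2 0)² = 7/198, sgn +1
4πI² = N·(3j₀)²·(3jₘ)² = 49/121
I = -1·√(0.404959/4π) = -0.17951487

-0.179515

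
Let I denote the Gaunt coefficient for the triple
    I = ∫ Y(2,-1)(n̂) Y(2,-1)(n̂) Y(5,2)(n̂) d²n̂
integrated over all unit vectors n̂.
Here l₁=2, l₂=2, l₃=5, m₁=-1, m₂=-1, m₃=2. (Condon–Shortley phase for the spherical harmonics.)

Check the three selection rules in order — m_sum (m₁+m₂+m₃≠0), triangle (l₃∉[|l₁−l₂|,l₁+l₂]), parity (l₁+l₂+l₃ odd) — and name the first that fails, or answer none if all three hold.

m₁+m₂+m₃ = -1 − 1 + 2 = 0  ✓
triangle: |2−2|=0 ≤ l₃=5 ≤ 2+2=4  ✗
parity: l₁+l₂+l₃ = 9 is odd

triangle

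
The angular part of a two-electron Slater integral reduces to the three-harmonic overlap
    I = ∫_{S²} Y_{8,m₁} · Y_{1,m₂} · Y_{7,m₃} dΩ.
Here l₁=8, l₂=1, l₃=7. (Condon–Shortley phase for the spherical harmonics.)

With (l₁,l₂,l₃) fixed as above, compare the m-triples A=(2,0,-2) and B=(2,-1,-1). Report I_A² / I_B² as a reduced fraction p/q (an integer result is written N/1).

Shared (l₁,l₂,l₃)=(8,1,7): N and (l;000)² cancel in I_A²/I_B².
A: Δ = 2!·14!·0!/17! = 1/2040; Racah Σ t=1..1: t=1:−1/43545600 = -1/43545600; ⇒ 3j(8 1 7; 2 0 -2)² = 1/34, sgn +1
B: Δ = 2!·14!·0!/17! = 1/2040; Racah Σ t=0..0: t=0:+1/58060800 = 1/58060800; ⇒ 3j(8 1 7; 2 -1 -1)² = 3/136, sgn +1
I_A²/I_B² = (1/34)/(3/136) = 4/3

4/3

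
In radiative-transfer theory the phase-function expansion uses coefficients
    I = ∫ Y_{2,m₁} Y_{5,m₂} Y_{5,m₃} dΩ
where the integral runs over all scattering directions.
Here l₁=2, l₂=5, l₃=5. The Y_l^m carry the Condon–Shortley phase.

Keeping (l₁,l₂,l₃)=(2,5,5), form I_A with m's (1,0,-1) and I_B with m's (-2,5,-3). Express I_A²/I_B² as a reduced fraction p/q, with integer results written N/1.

1/6

l's match ⇒ only the (l;m) 3-j factors differ between A and B.
A: triangle coeff Δ(2,5,5) = 1/38610; Σ_t [0,1]: t=0:+1/1440 t=1:−1/1152 = -1/5760; (3j)²=1/858 [(2 5 5; 1 0 -1)], sign=-1
B: triangle coeff Δ(2,5,5) = 1/38610; Σ_t [2,2]: t=2:+1/161280 = 1/161280; (3j)²=1/143 [(2 5 5; -2 5 -3)], sign=+1
I_A²/I_B² = (1/858)/(1/143) = 1/6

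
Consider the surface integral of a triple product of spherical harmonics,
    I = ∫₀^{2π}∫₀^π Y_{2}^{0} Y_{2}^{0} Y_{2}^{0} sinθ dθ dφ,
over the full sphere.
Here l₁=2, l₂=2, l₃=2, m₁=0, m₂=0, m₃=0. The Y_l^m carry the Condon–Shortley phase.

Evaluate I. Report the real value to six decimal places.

m-sum 0 ✓  L=6 even ✓  0≤2≤4 ✓
Π(2lᵢ+1) = 5×5×5 = 125
triangle coeff Δ(2,2,2) = 1/630
Σ_t [0,2]: t=0:+1/8 t=1:−1/1 t=2:+1/8 = -3/4
(3j)²=2/35 [(2 2 2; 0 0 0)], sign=-1
(m-triple is (0,0,0) — same symbol as above.)
⇒ 4πI² = 20/49
I = (+1)√(20/49/(4π)) = 0.18022375

0.180224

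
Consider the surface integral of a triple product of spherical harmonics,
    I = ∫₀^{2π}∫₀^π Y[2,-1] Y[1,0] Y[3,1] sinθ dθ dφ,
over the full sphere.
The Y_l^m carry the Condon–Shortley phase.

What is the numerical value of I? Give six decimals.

m-sum 0 ✓  L=6 even ✓  1≤3≤3 ✓
Π(2lᵢ+1) = 5×3×7 = 105
triangle coeff Δ(2,1,3) = 1/105
Σ_t [0,0]: t=0:+1/4 = 1/4
(3j)²=3/35 [(2 1 3; 0 0 0)], sign=-1
Σ_t [0,0]: t=0:+1/6 = 1/6
(3j)²=8/105 [(2 1 3; -1 0 1)], sign=+1
⇒ 4πI² = 24/35
I = (-1)√(24/35/(4π)) = -0.23359668

-0.233597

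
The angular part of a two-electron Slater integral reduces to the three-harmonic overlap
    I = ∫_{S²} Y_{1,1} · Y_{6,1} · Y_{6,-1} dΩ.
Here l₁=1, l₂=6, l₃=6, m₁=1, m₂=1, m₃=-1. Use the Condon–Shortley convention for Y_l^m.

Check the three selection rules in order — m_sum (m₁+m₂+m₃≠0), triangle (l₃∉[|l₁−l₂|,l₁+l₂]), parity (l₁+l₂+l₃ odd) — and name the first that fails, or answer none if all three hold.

azimuthal sum: 1 + 1 − 1 = 1  ✗
5 ≤ 6 ≤ 7 (triangle on l)
L = 1 + 6 + 6 = 13 (odd)

m_sum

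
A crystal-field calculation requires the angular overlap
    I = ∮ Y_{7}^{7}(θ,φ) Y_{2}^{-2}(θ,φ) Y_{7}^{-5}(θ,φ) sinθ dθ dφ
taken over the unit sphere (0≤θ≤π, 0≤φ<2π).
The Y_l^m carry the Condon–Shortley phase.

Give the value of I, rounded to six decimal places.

0.066694

Rules hold: Σm=0, L=16 even, 5≤7≤9.
N = 15·5·15 = 1125
Δ = 2!·12!·2!/17! = 1/185640
Racah Σ t=0..2: t=0:+1/2419200 t=1:−1/518400 t=2:+1/2419200 = -1/907200
⇒ 3j(7 2 7; 0 0 0)² = 56/3315, sgn +1
Racah Σ t=0..0: t=0:+1/1916006400 = 1/1916006400
⇒ 3j(7 2 7; 7 -2 -5)² = 1/340, sgn +1
4πI² = N·(3j₀)²·(3jₘ)² = 210/3757
I = +1·√(0.0558957/4π) = 0.06669359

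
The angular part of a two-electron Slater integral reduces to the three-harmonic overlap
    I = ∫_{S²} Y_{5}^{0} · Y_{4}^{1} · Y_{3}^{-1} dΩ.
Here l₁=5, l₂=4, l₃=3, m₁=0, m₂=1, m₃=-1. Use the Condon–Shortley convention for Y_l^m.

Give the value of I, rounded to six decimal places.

-0.009577

m-sum 0 ✓  L=12 even ✓  1≤3≤9 ✓
Π(2lᵢ+1) = 11×9×7 = 693
triangle coeff Δ(5,4,3) = 1/180180
Σ_t [2,4]: t=2:+1/576 t=3:−1/144 t=4:+1/576 = -1/288
(3j)²=20/1001 [(5 4 3; 0 0 0)], sign=+1
Σ_t [3,5]: t=3:−1/288 t=4:+1/288 t=5:−1/5760 = -1/5760
(3j)²=1/12012 [(5 4 3; 0 1 -1)], sign=-1
⇒ 4πI² = 15/13013
I = (-1)√(15/13013/(4π)) = -0.00957750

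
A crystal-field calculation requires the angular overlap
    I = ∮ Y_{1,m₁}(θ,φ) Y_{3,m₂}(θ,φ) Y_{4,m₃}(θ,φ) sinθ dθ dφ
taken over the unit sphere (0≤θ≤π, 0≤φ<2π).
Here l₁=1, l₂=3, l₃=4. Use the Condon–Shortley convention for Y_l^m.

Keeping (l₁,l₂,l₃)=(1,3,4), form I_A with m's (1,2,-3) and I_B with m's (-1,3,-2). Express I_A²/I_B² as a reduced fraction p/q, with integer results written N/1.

l's match ⇒ only the (l;m) 3-j factors differ between A and B.
A: triangle coeff Δ(1,3,4) = 1/252; Σ_t [0,0]: t=0:+1/240 = 1/240; (3j)²=1/12 [(1 3 4; 1 2 -3)], sign=-1
B: triangle coeff Δ(1,3,4) = 1/252; Σ_t [0,0]: t=0:+1/1440 = 1/1440; (3j)²=1/252 [(1 3 4; -1 3 -2)], sign=+1
I_A²/I_B² = (1/12)/(1/252) = 21/1

21/1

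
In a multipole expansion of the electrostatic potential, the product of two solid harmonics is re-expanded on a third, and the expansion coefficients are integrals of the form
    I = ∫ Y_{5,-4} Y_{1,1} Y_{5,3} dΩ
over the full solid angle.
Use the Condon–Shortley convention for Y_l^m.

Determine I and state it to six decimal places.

0.000000

Σlᵢ=11 odd — θ-integrand is odd under cosθ→−cosθ; I=0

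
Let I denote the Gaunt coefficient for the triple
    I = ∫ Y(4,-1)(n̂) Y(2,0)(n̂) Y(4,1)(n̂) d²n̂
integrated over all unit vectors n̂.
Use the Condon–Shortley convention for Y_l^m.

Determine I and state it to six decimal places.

-0.139264

Rules hold: Σm=0, L=10 even, 2≤4≤6.
N = 9·5·9 = 405
Δ = 2!·6!·2!/11! = 1/13860
Racah Σ t=0..2: t=0:+1/192 t=1:−1/36 t=2:+1/192 = -5/288
⇒ 3j(4 2 4; 0 0 0)² = 20/693, sgn -1
Racah Σ t=0..2: t=0:+1/480 t=1:−1/48 t=2:+1/144 = -17/1440
⇒ 3j(4 2 4; -1 0 1)² = 289/13860, sgn +1
4πI² = N·(3j₀)²·(3jₘ)² = 1445/5929
I = -1·√(0.243717/4π) = -0.13926381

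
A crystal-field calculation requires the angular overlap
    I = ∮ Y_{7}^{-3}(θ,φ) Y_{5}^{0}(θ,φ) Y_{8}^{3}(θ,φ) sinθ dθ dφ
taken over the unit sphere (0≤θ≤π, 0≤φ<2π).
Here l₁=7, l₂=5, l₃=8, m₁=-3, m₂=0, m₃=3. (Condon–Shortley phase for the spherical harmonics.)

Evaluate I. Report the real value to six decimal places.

Rules hold: Σm=0, L=20 even, 2≤8≤12.
N = 15·11·17 = 2805
Δ = 4!·10!·6!/21! = 1/814773960
Racah Σ t=0..4: t=0:+1/87091200 t=1:−1/4976640 t=2:+1/2073600 t=3:−1/4976640 t=4:+1/87091200 = 1/9676800
⇒ 3j(7 5 8; 0 0 0)² = 360/46189, sgn +1
Racah Σ t=0..4: t=0:+1/10450944000 t=1:−1/104509440 t=2:+1/11612160 t=3:−1/8709120 t=4:+1/49766400 = -1/55296000
⇒ 3j(7 5 8; -3 0 3)² = 81/33592, sgn +1
4πI² = N·(3j₀)²·(3jₘ)² = 54675/1037153
I = +1·√(0.0527164/4π) = 0.06476913

0.064769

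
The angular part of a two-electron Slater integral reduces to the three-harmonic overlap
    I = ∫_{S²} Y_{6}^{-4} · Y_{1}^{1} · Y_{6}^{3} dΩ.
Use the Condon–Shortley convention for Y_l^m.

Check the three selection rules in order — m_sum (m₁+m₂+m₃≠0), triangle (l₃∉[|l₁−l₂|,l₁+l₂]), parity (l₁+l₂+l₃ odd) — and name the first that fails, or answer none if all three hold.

parity

azimuthal sum: -4 + 1 + 3 = 0  ✓
5 ≤ 6 ≤ 7 (triangle on l)  ✓
L = 6 + 1 + 6 = 13 (odd)  ✗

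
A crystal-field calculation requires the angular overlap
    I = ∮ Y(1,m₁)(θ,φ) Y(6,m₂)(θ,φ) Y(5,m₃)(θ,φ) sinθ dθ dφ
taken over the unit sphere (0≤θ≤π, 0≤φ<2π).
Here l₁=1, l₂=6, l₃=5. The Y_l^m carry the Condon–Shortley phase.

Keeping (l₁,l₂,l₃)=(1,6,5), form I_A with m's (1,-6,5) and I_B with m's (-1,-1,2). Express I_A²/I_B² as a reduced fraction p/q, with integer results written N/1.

33/5

Shared (l₁,l₂,l₃)=(1,6,5): N and (l;000)² cancel in I_A²/I_B².
A: Δ = 2!·0!·10!/13! = 1/858; Racah Σ t=0..0: t=0:+1/7257600 = 1/7257600; ⇒ 3j(1 6 5; 1 -6 5)² = 1/13, sgn +1
B: Δ = 2!·0!·10!/13! = 1/858; Racah Σ t=2..2: t=2:+1/60480 = 1/60480; ⇒ 3j(1 6 5; -1 -1 2)² = 5/429, sgn -1
I_A²/I_B² = (1/13)/(5/429) = 33/5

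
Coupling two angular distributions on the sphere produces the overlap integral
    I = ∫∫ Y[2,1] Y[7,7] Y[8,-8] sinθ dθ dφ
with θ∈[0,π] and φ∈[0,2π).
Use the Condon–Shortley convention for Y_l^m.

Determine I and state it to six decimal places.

0.000000

Σlᵢ=17 odd — θ-integrand is odd under cosθ→−cosθ; I=0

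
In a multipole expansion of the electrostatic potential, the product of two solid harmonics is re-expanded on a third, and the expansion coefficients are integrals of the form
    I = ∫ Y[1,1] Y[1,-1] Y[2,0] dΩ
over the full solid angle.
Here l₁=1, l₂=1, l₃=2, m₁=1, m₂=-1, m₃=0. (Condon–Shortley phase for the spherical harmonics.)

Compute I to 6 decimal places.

0.126157

Checks pass: Σm=0; 4 even; l₃=2∈[0,2].
(2·1+1)(2·1+1)(2·2+1) = 45
Δ: 0! 2! 2! / 5! → 1/30
sum: t=0:+1/1 = 1/1
3j²(1 1 2; 0 0 0) = Δ·Π!·Σ² = 2/15  (sign +1)
sum: t=0:+1/4 = 1/4
3j²(1 1 2; 1 -1 0) = Δ·Π!·Σ² = 1/30  (sign +1)
combine: 4πI² = 45·2/15·1/30 = 1/5
take √, sign +1: I = 0.12615663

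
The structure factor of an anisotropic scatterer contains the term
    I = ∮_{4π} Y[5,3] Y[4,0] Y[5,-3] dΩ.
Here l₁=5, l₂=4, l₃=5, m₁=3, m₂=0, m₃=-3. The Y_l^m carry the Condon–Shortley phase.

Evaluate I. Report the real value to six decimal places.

0.130198

Rules hold: Σm=0, L=14 even, 1≤5≤9.
N = 11·9·11 = 1089
Δ = 4!·6!·4!/15! = 1/3153150
Racah Σ t=0..4: t=0:+1/69120 t=1:−1/1728 t=2:+1/576 t=3:−1/1728 t=4:+1/69120 = 7/11520
⇒ 3j(5 4 5; 0 0 0)² = 2/143, sgn -1
Racah Σ t=0..2: t=0:+1/27648 t=1:−1/4320 t=2:+1/11520 = -1/9216
⇒ 3j(5 4 5; 3 0 -3)² = 2/143, sgn -1
4πI² = N·(3j₀)²·(3jₘ)² = 36/169
I = +1·√(0.213018/4π) = 0.13019760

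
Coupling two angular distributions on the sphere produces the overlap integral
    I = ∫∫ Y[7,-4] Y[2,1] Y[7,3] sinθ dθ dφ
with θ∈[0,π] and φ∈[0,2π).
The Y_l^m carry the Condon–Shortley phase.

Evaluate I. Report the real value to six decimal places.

0.162315

Checks pass: Σm=0; 16 even; l₃=7∈[5,9].
(2·7+1)(2·2+1)(2·7+1) = 1125
Δ: 2! 12! 2! / 17! → 1/185640
sum: t=0:+1/2419200 t=1:−1/518400 t=2:+1/2419200 = -1/907200
3j²(7 2 7; 0 0 0) = Δ·Π!·Σ² = 56/3315  (sign +1)
sum: t=1:−1/14515200 t=2:+1/4354560 = 1/6220800
3j²(7 2 7; -4 1 3) = Δ·Π!·Σ² = 77/4420  (sign +1)
combine: 4πI² = 1125·56/3315·77/4420 = 16170/48841
take √, sign +1: I = 0.16231468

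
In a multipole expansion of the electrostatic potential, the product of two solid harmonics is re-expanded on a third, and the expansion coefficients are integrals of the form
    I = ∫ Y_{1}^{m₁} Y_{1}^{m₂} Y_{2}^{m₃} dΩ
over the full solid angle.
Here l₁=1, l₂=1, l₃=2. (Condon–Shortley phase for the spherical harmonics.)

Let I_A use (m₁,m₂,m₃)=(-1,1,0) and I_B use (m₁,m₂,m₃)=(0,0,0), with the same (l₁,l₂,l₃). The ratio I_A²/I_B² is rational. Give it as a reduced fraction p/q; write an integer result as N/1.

l's match ⇒ only the (l;m) 3-j factors differ between A and B.
A: triangle coeff Δ(1,1,2) = 1/30; Σ_t [0,0]: t=0:+1/4 = 1/4; (3j)²=1/30 [(1 1 2; -1 1 0)], sign=+1
B: triangle coeff Δ(1,1,2) = 1/30; Σ_t [0,0]: t=0:+1/1 = 1/1; (3j)²=2/15 [(1 1 2; 0 0 0)], sign=+1
I_A²/I_B² = (1/30)/(2/15) = 1/4

1/4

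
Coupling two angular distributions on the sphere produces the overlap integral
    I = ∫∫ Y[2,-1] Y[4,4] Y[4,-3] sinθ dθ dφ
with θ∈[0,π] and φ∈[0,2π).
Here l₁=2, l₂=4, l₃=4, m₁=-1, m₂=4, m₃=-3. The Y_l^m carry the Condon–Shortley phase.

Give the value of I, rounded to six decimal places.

0.198645

Rules hold: Σm=0, L=10 even, 2≤4≤6.
N = 5·9·9 = 405
Δ = 2!·2!·6!/11! = 1/13860
Racah Σ t=0..2: t=0:+1/192 t=1:−1/36 t=2:+1/192 = -5/288
⇒ 3j(2 4 4; 0 0 0)² = 20/693, sgn -1
Racah Σ t=2..2: t=2:+1/1440 = 1/1440
⇒ 3j(2 4 4; -1 4 -3)² = 7/165, sgn -1
4πI² = N·(3j₀)²·(3jₘ)² = 60/121
I = +1·√(0.495868/4π) = 0.19864517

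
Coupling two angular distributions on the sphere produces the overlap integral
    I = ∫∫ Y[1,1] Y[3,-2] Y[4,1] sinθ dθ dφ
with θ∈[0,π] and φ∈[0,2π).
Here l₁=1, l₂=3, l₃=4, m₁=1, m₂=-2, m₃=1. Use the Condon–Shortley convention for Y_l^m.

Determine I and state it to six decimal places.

m-sum 0 ✓  L=8 even ✓  2≤4≤4 ✓
Π(2lᵢ+1) = 3×7×9 = 189
triangle coeff Δ(1,3,4) = 1/252
Σ_t [0,0]: t=0:+1/36 = 1/36
(3j)²=4/63 [(1 3 4; 0 0 0)], sign=+1
Σ_t [0,0]: t=0:+1/240 = 1/240
(3j)²=1/84 [(1 3 4; 1 -2 1)], sign=-1
⇒ 4πI² = 1/7
I = (-1)√(1/7/(4π)) = -0.10662181

-0.106622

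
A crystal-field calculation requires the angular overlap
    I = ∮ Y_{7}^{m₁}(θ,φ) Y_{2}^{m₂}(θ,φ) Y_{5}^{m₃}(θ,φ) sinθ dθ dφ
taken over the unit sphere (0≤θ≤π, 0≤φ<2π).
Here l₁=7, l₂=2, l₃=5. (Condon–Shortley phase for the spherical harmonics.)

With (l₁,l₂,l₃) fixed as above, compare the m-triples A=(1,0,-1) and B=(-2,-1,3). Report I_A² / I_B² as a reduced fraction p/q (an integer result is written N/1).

14/3

Same 7,2,5: normalisation and zero-m 3j drop out of the ratio.
A: Δ: 4! 10! 0! / 15! → 1/15015; sum: t=2:+1/69120 = 1/69120; 3j²(7 2 5; 1 0 -1) = Δ·Π!·Σ² = 4/143  (sign +1)
B: Δ: 4! 10! 0! / 15! → 1/15015; sum: t=1:−1/483840 = -1/483840; 3j²(7 2 5; -2 -1 3) = Δ·Π!·Σ² = 6/1001  (sign -1)
I_A²/I_B² = (4/143)/(6/1001) = 14/3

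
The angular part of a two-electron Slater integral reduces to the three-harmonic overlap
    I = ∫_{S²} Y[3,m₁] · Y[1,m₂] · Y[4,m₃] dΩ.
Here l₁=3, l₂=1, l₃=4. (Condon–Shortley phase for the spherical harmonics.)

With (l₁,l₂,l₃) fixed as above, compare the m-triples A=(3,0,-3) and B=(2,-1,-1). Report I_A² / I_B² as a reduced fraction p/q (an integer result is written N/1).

7/3

l's match ⇒ only the (l;m) 3-j factors differ between A and B.
A: triangle coeff Δ(3,1,4) = 1/252; Σ_t [0,0]: t=0:+1/720 = 1/720; (3j)²=1/36 [(3 1 4; 3 0 -3)], sign=-1
B: triangle coeff Δ(3,1,4) = 1/252; Σ_t [0,0]: t=0:+1/240 = 1/240; (3j)²=1/84 [(3 1 4; 2 -1 -1)], sign=-1
I_A²/I_B² = (1/36)/(1/84) = 7/3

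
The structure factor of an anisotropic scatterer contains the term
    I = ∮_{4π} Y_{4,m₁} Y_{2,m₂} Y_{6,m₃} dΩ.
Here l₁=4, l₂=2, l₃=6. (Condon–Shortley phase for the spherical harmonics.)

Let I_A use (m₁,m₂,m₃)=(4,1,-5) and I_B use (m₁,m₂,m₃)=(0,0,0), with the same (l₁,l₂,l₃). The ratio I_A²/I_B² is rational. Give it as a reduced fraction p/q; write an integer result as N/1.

Shared (l₁,l₂,l₃)=(4,2,6): N and (l;000)² cancel in I_A²/I_B².
A: Δ = 0!·8!·4!/13! = 1/6435; Racah Σ t=0..0: t=0:+1/241920 = 1/241920; ⇒ 3j(4 2 6; 4 1 -5)² = 1/39, sgn -1
B: Δ = 0!·8!·4!/13! = 1/6435; Racah Σ t=0..0: t=0:+1/2304 = 1/2304; ⇒ 3j(4 2 6; 0 0 0)² = 5/143, sgn +1
I_A²/I_B² = (1/39)/(5/143) = 11/15

11/15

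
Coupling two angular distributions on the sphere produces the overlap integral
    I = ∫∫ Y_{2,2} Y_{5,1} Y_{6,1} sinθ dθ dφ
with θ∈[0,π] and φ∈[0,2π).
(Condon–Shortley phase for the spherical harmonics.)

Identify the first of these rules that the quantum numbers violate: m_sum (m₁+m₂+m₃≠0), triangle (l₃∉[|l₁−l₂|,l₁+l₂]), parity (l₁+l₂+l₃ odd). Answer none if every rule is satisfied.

m_sum

azimuthal sum: 2 + 1 + 1 = 4  ✗
3 ≤ 6 ≤ 7 (triangle on l)
L = 2 + 5 + 6 = 13 (odd)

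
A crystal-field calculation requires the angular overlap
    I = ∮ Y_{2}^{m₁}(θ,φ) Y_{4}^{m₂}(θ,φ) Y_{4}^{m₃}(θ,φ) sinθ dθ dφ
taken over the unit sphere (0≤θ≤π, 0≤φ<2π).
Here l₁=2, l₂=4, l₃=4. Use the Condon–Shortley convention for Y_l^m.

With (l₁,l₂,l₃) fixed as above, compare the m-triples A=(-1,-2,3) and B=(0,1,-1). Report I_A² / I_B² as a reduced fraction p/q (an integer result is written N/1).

525/289

Shared (l₁,l₂,l₃)=(2,4,4): N and (l;000)² cancel in I_A²/I_B².
A: Δ = 2!·2!·6!/11! = 1/13860; Racah Σ t=1..2: t=1:−1/240 t=2:+1/1440 = -1/288; ⇒ 3j(2 4 4; -1 -2 3)² = 5/132, sgn +1
B: Δ = 2!·2!·6!/11! = 1/13860; Racah Σ t=0..2: t=0:+1/480 t=1:−1/48 t=2:+1/144 = -17/1440; ⇒ 3j(2 4 4; 0 1 -1)² = 289/13860, sgn +1
I_A²/I_B² = (5/132)/(289/13860) = 525/289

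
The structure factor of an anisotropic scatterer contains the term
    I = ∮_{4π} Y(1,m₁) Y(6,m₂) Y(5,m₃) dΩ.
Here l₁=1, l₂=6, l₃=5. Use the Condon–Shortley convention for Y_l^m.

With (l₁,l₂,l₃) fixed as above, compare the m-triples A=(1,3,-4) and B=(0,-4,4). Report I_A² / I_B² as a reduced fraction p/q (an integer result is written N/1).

3/20

Shared (l₁,l₂,l₃)=(1,6,5): N and (l;000)² cancel in I_A²/I_B².
A: Δ = 2!·0!·10!/13! = 1/858; Racah Σ t=0..0: t=0:+1/725760 = 1/725760; ⇒ 3j(1 6 5; 1 3 -4)² = 1/286, sgn -1
B: Δ = 2!·0!·10!/13! = 1/858; Racah Σ t=1..1: t=1:−1/362880 = -1/362880; ⇒ 3j(1 6 5; 0 -4 4)² = 10/429, sgn +1
I_A²/I_B² = (1/286)/(10/429) = 3/20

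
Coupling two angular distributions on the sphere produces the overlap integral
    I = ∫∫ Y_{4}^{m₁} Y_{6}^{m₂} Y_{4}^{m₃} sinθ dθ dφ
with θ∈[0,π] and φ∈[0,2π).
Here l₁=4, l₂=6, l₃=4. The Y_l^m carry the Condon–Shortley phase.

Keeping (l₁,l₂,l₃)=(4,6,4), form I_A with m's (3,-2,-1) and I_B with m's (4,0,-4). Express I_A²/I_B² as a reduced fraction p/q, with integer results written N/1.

135/4

l's match ⇒ only the (l;m) 3-j factors differ between A and B.
A: triangle coeff Δ(4,6,4) = 1/1261260; Σ_t [0,1]: t=0:+1/34560 t=1:−1/8640 = -1/11520; (3j)²=3/143 [(4 6 4; 3 -2 -1)], sign=+1
B: triangle coeff Δ(4,6,4) = 1/1261260; Σ_t [0,0]: t=0:+1/1036800 = 1/1036800; (3j)²=4/6435 [(4 6 4; 4 0 -4)], sign=+1
I_A²/I_B² = (3/143)/(4/6435) = 135/4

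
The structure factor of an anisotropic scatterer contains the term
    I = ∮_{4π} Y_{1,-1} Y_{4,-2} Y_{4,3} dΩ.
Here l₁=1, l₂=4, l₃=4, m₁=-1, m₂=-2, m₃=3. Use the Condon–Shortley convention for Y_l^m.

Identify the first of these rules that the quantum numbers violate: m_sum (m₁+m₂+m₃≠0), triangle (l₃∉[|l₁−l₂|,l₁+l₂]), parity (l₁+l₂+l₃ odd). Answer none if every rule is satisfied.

azimuthal sum: -1 − 2 + 3 = 0  ✓
3 ≤ 4 ≤ 5 (triangle on l)  ✓
L = 1 + 4 + 4 = 9 (odd)  ✗

parity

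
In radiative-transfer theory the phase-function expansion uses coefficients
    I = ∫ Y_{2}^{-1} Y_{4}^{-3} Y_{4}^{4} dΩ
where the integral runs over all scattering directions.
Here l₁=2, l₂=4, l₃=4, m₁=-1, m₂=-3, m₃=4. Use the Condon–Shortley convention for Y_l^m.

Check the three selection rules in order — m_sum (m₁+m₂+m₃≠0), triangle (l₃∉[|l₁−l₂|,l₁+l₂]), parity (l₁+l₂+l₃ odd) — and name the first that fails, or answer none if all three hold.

azimuthal sum: -1 − 3 + 4 = 0  ✓
2 ≤ 4 ≤ 6 (triangle on l)  ✓
L = 2 + 4 + 4 = 10 (even)  ✓

none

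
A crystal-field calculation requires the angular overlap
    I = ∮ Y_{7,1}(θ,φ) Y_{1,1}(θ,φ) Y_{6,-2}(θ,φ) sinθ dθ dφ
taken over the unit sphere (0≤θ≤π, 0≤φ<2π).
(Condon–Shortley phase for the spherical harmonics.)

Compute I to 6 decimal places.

-0.135514

Rules hold: Σm=0, L=14 even, 6≤6≤8.
N = 15·3·13 = 585
Δ = 2!·12!·0!/15! = 1/1365
Racah Σ t=1..1: t=1:−1/518400 = -1/518400
⇒ 3j(7 1 6; 0 0 0)² = 7/195, sgn -1
Racah Σ t=2..2: t=2:+1/1935360 = 1/1935360
⇒ 3j(7 1 6; 1 1 -2)² = 1/91, sgn +1
4πI² = N·(3j₀)²·(3jₘ)² = 3/13
I = -1·√(0.230769/4π) = -0.13551395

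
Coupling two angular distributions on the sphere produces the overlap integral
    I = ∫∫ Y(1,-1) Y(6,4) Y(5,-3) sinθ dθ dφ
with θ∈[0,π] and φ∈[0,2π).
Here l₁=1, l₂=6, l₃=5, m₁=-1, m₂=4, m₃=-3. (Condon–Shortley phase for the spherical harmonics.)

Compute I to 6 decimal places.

0.274090

Checks pass: Σm=0; 12 even; l₃=5∈[5,7].
(2·1+1)(2·6+1)(2·5+1) = 429
Δ: 2! 0! 10! / 13! → 1/858
sum: t=1:−1/14400 = -1/14400
3j²(1 6 5; 0 0 0) = Δ·Π!·Σ² = 6/143  (sign +1)
sum: t=2:+1/161280 = 1/161280
3j²(1 6 5; -1 4 -3) = Δ·Π!·Σ² = 15/286  (sign +1)
combine: 4πI² = 429·6/143·15/286 = 135/143
take √, sign +1: I = 0.27409047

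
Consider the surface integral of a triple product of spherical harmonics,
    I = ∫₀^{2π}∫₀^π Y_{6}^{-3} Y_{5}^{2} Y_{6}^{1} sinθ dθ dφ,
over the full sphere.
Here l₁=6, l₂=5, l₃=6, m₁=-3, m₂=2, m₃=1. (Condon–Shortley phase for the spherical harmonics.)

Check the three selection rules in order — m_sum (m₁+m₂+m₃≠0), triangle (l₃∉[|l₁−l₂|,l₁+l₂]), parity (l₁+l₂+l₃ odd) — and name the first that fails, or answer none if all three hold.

Σmᵢ = 0  ✓
l₃∈[|l₁−l₂|,l₁+l₂]=[1,11], have l₃=6  ✓
Σlᵢ = 17 ⇒ odd  ✗

parity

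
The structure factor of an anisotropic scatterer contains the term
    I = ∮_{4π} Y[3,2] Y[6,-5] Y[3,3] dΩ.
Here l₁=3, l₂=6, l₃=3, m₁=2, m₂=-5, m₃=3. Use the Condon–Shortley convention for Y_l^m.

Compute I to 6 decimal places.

Checks pass: Σm=0; 12 even; l₃=3∈[3,9].
(2·3+1)(2·6+1)(2·3+1) = 637
Δ: 6! 0! 6! / 13! → 1/12012
sum: t=3:−1/1296 = -1/1296
3j²(3 6 3; 0 0 0) = Δ·Π!·Σ² = 100/3003  (sign +1)
sum: t=1:−1/86400 = -1/86400
3j²(3 6 3; 2 -5 3) = Δ·Π!·Σ² = 1/26  (sign -1)
combine: 4πI² = 637·100/3003·1/26 = 350/429
take √, sign -1: I = -0.25480060

-0.254801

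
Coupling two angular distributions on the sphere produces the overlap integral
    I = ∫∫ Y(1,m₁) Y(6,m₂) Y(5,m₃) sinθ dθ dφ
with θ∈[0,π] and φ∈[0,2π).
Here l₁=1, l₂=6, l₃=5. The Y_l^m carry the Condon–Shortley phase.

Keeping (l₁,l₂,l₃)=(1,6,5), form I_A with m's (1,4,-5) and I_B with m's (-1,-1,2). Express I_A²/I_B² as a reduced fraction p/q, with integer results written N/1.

Shared (l₁,l₂,l₃)=(1,6,5): N and (l;000)² cancel in I_A²/I_B².
A: Δ = 2!·0!·10!/13! = 1/858; Racah Σ t=0..0: t=0:+1/7257600 = 1/7257600; ⇒ 3j(1 6 5; 1 4 -5)² = 1/858, sgn +1
B: Δ = 2!·0!·10!/13! = 1/858; Racah Σ t=2..2: t=2:+1/60480 = 1/60480; ⇒ 3j(1 6 5; -1 -1 2)² = 5/429, sgn -1
I_A²/I_B² = (1/858)/(5/429) = 1/10

1/10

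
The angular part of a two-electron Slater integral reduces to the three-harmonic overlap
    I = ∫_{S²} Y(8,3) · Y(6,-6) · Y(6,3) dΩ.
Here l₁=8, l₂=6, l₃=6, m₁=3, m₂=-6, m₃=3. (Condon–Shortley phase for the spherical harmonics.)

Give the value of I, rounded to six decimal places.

Checks pass: Σm=0; 20 even; l₃=6∈[2,14].
(2·8+1)(2·6+1)(2·6+1) = 2873
Δ: 8! 8! 4! / 21! → 1/1309458150
sum: t=2:+1/49766400 t=3:−1/3110400 t=4:+1/1327104 t=5:−1/3110400 t=6:+1/49766400 = 1/6635520
3j²(8 6 6; 0 0 0) = Δ·Π!·Σ² = 350/46189  (sign +1)
sum: t=0:+1/696729600 = 1/696729600
3j²(8 6 6; 3 -6 3) = Δ·Π!·Σ² = 33/4199  (sign -1)
combine: 4πI² = 2873·350/46189·33/4199 = 1050/6137
take √, sign -1: I = -0.11668409

-0.116684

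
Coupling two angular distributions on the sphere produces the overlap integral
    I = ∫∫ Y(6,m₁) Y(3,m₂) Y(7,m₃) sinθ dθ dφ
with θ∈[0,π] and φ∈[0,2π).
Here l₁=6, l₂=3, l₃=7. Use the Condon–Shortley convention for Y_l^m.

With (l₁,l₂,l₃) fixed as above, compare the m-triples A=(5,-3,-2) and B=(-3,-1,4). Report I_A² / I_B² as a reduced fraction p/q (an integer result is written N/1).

l's match ⇒ only the (l;m) 3-j factors differ between A and B.
A: triangle coeff Δ(6,3,7) = 1/2042040; Σ_t [0,0]: t=0:+1/17418240 = 1/17418240; (3j)²=25/12376 [(6 3 7; 5 -3 -2)], sign=-1
B: triangle coeff Δ(6,3,7) = 1/2042040; Σ_t [0,2]: t=0:+1/2903040 t=1:−1/483840 t=2:+1/1451520 = -1/967680; (3j)²=81/6188 [(6 3 7; -3 -1 4)], sign=+1
I_A²/I_B² = (25/12376)/(81/6188) = 25/162

25/162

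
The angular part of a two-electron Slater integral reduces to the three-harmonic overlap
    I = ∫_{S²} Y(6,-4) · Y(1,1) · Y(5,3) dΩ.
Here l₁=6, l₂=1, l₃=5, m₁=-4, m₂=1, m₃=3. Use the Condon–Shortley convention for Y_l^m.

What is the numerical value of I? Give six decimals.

Checks pass: Σm=0; 12 even; l₃=5∈[5,7].
(2·6+1)(2·1+1)(2·5+1) = 429
Δ: 2! 10! 0! / 13! → 1/858
sum: t=1:−1/14400 = -1/14400
3j²(6 1 5; 0 0 0) = Δ·Π!·Σ² = 6/143  (sign +1)
sum: t=2:+1/161280 = 1/161280
3j²(6 1 5; -4 1 3) = Δ·Π!·Σ² = 15/286  (sign +1)
combine: 4πI² = 429·6/143·15/286 = 135/143
take √, sign +1: I = 0.27409047

0.274090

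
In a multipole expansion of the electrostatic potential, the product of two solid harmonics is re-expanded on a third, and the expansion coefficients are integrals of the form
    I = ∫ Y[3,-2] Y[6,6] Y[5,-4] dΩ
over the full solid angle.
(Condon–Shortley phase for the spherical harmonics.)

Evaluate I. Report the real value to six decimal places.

0.207001

Checks pass: Σm=0; 14 even; l₃=5∈[3,9].
(2·3+1)(2·6+1)(2·5+1) = 1001
Δ: 4! 2! 8! / 15! → 1/675675
sum: t=1:−1/8640 t=2:+1/2304 t=3:−1/8640 = 7/34560
3j²(3 6 5; 0 0 0) = Δ·Π!·Σ² = 7/429  (sign -1)
sum: t=4:+1/967680 = 1/967680
3j²(3 6 5; -2 6 -4) = Δ·Π!·Σ² = 3/91  (sign -1)
combine: 4πI² = 1001·7/429·3/91 = 7/13
take √, sign +1: I = 0.20700098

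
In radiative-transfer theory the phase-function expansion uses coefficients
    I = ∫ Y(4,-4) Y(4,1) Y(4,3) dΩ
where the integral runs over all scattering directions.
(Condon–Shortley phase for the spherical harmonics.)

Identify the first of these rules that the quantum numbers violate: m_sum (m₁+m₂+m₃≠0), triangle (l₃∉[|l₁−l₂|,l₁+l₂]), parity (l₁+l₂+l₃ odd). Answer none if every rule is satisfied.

none

Σmᵢ = 0  ✓
l₃∈[|l₁−l₂|,l₁+l₂]=[0,8], have l₃=4  ✓
Σlᵢ = 12 ⇒ even  ✓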